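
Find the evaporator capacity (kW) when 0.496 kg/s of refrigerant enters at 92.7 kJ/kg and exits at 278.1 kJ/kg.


dh = 278.1 - 92.7 = 185.4 kJ/kg
Q_evap = m_dot * dh = 0.496 * 185.4
Q_evap = 91.96 kW

91.96


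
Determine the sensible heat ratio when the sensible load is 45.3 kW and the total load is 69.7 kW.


SHR = Q_sensible / Q_total
SHR = 45.3 / 69.7
SHR = 0.65

0.65


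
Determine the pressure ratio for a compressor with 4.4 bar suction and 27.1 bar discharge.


PR = P_high / P_low
PR = 27.1 / 4.4
PR = 6.159

6.159


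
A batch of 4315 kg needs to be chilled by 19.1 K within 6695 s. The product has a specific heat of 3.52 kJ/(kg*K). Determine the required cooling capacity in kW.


Q = m * cp * dT / t
Q = 4315 * 3.52 * 19.1 / 6695
Q = 43.332 kW

43.332


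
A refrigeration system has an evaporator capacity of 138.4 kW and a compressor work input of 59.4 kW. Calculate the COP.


COP = Q_evap / W
COP = 138.4 / 59.4
COP = 2.33

2.33


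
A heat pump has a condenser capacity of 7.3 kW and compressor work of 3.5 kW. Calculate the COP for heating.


COP_hp = Q_cond / W
COP_hp = 7.3 / 3.5
COP_hp = 2.086

2.086


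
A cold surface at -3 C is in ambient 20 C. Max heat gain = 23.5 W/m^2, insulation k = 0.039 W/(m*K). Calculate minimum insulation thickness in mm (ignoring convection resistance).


dT = 20 - (-3) = 23 K
thickness = k * dT / q_max * 1000
thickness = 0.039 * 23 / 23.5 * 1000
thickness = 38.2 mm

38.2


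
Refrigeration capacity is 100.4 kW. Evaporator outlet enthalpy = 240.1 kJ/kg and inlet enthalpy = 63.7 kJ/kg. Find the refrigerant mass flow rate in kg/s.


dh = 240.1 - 63.7 = 176.4 kJ/kg
m_dot = Q / dh = 100.4 / 176.4 = 0.5692 kg/s

0.5692


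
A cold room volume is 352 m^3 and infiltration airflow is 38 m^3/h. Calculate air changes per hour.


ACH = flow / volume
ACH = 38 / 352
ACH = 0.108

0.108


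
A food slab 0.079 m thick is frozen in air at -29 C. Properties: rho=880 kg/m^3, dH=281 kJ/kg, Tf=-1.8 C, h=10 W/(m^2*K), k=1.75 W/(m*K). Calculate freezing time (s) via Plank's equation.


dT = -1.8 - (-29) = 27.2 K
term1 = a/(2h) = 0.079/(2*10) = 0.00395
term2 = a^2/(8k) = 0.079^2/(8*1.75) = 0.0004457857143
t = rho*dH*1000/dT * (term1 + term2)
t = 880*281*1000/27.2 * (0.00395 + 0.0004457857143)
t = 39963 s

39963


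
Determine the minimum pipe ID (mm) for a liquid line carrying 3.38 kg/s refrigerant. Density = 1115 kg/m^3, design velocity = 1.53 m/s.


A = m_dot / (rho * v) = 3.38 / (1115 * 1.53) = 0.001981300742 m^2
d = sqrt(4*A/pi) * 1000
d = 50.2 mm

50.2


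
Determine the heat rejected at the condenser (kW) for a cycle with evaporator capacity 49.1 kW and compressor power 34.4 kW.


Q_cond = Q_evap + W
Q_cond = 49.1 + 34.4
Q_cond = 83.5 kW

83.5


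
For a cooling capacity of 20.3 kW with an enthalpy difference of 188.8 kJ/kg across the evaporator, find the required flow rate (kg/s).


m_dot = Q / dh
m_dot = 20.3 / 188.8
m_dot = 0.1075 kg/s

0.1075


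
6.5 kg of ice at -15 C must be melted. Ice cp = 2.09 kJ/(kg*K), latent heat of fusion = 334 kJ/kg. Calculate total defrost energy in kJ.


Sensible heat = cp * dT = 2.09 * 15 = 31.35 kJ/kg
Total per kg = 31.35 + 334 = 365.35 kJ/kg
Q = m * total = 6.5 * 365.35
Q = 2374.8 kJ

2374.8


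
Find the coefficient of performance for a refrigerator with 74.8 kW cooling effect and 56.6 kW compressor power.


COP = Q_evap / W
COP = 74.8 / 56.6
COP = 1.322

1.322


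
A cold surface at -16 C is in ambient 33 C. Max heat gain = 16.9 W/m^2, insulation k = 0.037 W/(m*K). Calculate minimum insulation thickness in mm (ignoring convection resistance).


dT = 33 - (-16) = 49 K
thickness = k * dT / q_max * 1000
thickness = 0.037 * 49 / 16.9 * 1000
thickness = 107.3 mm

107.3


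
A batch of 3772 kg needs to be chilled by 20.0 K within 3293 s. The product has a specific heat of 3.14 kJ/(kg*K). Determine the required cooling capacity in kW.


Q = m * cp * dT / t
Q = 3772 * 3.14 * 20.0 / 3293
Q = 71.935 kW

71.935


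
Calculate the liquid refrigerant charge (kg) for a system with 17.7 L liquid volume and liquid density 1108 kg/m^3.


Charge = V * rho / 1000
Charge = 17.7 * 1108 / 1000
Charge = 19.61 kg

19.61


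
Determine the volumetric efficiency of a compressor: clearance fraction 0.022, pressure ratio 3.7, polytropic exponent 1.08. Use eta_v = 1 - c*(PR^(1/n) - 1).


PR^(1/n) = 3.7^(1/1.08) = 3.35824756
eta_v = 1 - 0.022 * (3.35824756 - 1)
eta_v = 0.9481

0.9481


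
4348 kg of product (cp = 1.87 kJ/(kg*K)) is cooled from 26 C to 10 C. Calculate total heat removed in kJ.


dT = 26 - (10) = 16 K
Q = m * cp * dT = 4348 * 1.87 * 16
Q = 130092 kJ

130092


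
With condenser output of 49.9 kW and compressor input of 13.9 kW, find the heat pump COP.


COP_hp = Q_cond / W
COP_hp = 49.9 / 13.9
COP_hp = 3.59

3.59


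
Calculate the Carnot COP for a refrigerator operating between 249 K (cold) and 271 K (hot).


dT = 271 - 249 = 22 K
COP_carnot = T_cold / dT = 249 / 22
COP_carnot = 11.318

11.318


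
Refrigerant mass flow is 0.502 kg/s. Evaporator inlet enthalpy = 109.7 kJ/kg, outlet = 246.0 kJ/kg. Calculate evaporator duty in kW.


dh = 246.0 - 109.7 = 136.3 kJ/kg
Q_evap = m_dot * dh = 0.502 * 136.3
Q_evap = 68.42 kW

68.42


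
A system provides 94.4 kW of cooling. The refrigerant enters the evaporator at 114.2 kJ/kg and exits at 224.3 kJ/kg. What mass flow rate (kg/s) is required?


dh = 224.3 - 114.2 = 110.1 kJ/kg
m_dot = Q / dh = 94.4 / 110.1 = 0.8574 kg/s

0.8574


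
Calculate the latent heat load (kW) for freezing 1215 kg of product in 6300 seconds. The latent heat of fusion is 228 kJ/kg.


Q_lat = m * h_fg / t
Q_lat = 1215 * 228 / 6300
Q_lat = 43.97 kW

43.97


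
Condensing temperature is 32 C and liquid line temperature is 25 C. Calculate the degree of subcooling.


Subcooling = T_cond - T_liquid
Subcooling = 32 - 25
Subcooling = 7 K

7


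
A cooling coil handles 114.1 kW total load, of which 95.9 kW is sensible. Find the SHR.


SHR = Q_sensible / Q_total
SHR = 95.9 / 114.1
SHR = 0.84

0.84


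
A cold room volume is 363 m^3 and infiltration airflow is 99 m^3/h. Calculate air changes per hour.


ACH = flow / volume
ACH = 99 / 363
ACH = 0.273

0.273


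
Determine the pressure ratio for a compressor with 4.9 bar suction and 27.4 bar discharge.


PR = P_high / P_low
PR = 27.4 / 4.9
PR = 5.592

5.592


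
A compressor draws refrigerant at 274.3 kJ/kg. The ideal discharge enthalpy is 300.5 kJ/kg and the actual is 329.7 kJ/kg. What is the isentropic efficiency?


dh_ideal = 300.5 - 274.3 = 26.2 kJ/kg
dh_actual = 329.7 - 274.3 = 55.4 kJ/kg
eta_s = dh_ideal / dh_actual = 26.2 / 55.4
eta_s = 0.4729

0.4729


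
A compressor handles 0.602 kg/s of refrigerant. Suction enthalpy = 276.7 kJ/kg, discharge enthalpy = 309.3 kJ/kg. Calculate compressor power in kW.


dh = 309.3 - 276.7 = 32.6 kJ/kg
W = m_dot * dh = 0.602 * 32.6 = 19.63 kW

19.63


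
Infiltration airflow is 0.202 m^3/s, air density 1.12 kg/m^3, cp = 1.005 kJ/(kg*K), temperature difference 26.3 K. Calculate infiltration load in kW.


Q = V_dot * rho * cp * dT
Q = 0.202 * 1.12 * 1.005 * 26.3
Q = 5.98 kW

5.98


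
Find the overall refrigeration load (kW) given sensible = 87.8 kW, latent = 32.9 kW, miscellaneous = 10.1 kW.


Q_total = Q_s + Q_l + Q_misc
Q_total = 87.8 + 32.9 + 10.1
Q_total = 130.8 kW

130.8


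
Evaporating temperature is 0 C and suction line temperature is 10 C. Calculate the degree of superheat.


Superheat = T_suction - T_evap
Superheat = 10 - (0)
Superheat = 10 K

10


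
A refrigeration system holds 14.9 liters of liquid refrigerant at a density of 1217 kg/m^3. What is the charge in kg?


Charge = V * rho / 1000
Charge = 14.9 * 1217 / 1000
Charge = 18.13 kg

18.13


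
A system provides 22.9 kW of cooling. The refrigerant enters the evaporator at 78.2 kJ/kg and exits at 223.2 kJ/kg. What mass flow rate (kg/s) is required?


dh = 223.2 - 78.2 = 145.0 kJ/kg
m_dot = Q / dh = 22.9 / 145.0 = 0.1579 kg/s

0.1579


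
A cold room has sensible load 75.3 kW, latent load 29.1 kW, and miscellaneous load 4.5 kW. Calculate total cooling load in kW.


Q_total = Q_s + Q_l + Q_misc
Q_total = 75.3 + 29.1 + 4.5
Q_total = 108.9 kW

108.9


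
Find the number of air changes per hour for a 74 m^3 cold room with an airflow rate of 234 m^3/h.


ACH = flow / volume
ACH = 234 / 74
ACH = 3.162

3.162


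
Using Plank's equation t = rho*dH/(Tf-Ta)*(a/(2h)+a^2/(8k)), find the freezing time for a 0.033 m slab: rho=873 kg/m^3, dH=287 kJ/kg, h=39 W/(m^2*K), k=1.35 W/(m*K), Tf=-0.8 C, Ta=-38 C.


dT = -0.8 - (-38) = 37.2 K
term1 = a/(2h) = 0.033/(2*39) = 0.0004230769231
term2 = a^2/(8k) = 0.033^2/(8*1.35) = 0.0001008333333
t = rho*dH*1000/dT * (term1 + term2)
t = 873*287*1000/37.2 * (0.0004230769231 + 0.0001008333333)
t = 3529 s

3529


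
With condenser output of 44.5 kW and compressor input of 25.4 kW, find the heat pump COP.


COP_hp = Q_cond / W
COP_hp = 44.5 / 25.4
COP_hp = 1.752

1.752


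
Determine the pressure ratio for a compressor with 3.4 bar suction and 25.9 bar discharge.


PR = P_high / P_low
PR = 25.9 / 3.4
PR = 7.618

7.618


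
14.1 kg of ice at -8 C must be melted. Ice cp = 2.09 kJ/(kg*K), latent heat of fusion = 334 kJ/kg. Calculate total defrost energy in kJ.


Sensible heat = cp * dT = 2.09 * 8 = 16.72 kJ/kg
Total per kg = 16.72 + 334 = 350.72 kJ/kg
Q = m * total = 14.1 * 350.72
Q = 4945.2 kJ

4945.2


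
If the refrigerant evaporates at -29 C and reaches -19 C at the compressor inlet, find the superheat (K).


Superheat = T_suction - T_evap
Superheat = -19 - (-29)
Superheat = 10 K

10


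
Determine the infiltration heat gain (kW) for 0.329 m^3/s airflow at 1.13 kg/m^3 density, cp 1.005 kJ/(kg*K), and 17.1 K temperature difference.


Q = V_dot * rho * cp * dT
Q = 0.329 * 1.13 * 1.005 * 17.1
Q = 6.389 kW

6.389


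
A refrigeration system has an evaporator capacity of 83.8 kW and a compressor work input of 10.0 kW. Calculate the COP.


COP = Q_evap / W
COP = 83.8 / 10.0
COP = 8.38

8.38


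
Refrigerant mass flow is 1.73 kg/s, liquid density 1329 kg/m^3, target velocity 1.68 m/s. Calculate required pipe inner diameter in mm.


A = m_dot / (rho * v) = 1.73 / (1329 * 1.68) = 0.0007748396575 m^2
d = sqrt(4*A/pi) * 1000
d = 31.4 mm

31.4


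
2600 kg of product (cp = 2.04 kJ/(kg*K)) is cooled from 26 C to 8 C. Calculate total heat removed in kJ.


dT = 26 - (8) = 18 K
Q = m * cp * dT = 2600 * 2.04 * 18
Q = 95472 kJ

95472


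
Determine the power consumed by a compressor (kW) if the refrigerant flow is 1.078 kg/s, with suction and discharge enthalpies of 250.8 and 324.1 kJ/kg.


dh = 324.1 - 250.8 = 73.3 kJ/kg
W = m_dot * dh = 1.078 * 73.3 = 79.02 kW

79.02


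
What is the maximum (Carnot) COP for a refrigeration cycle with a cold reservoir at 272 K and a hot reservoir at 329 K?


dT = 329 - 272 = 57 K
COP_carnot = T_cold / dT = 272 / 57
COP_carnot = 4.772

4.772


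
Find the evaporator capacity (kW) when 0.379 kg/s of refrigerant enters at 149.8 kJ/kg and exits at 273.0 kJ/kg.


dh = 273.0 - 149.8 = 123.2 kJ/kg
Q_evap = m_dot * dh = 0.379 * 123.2
Q_evap = 46.69 kW

46.69


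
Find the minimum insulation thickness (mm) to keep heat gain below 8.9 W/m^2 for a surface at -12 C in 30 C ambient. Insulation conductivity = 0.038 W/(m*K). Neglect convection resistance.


dT = 30 - (-12) = 42 K
thickness = k * dT / q_max * 1000
thickness = 0.038 * 42 / 8.9 * 1000
thickness = 179.3 mm

179.3


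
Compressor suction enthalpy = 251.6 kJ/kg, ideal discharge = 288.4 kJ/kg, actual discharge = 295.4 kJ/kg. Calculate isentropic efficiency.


dh_ideal = 288.4 - 251.6 = 36.8 kJ/kg
dh_actual = 295.4 - 251.6 = 43.8 kJ/kg
eta_s = dh_ideal / dh_actual = 36.8 / 43.8
eta_s = 0.8402

0.8402


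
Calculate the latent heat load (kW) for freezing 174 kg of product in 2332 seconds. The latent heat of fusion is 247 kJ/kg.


Q_lat = m * h_fg / t
Q_lat = 174 * 247 / 2332
Q_lat = 18.43 kW

18.43


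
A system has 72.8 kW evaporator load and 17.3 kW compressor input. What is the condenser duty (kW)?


Q_cond = Q_evap + W
Q_cond = 72.8 + 17.3
Q_cond = 90.1 kW

90.1


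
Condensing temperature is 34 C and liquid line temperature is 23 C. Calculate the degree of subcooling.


Subcooling = T_cond - T_liquid
Subcooling = 34 - 23
Subcooling = 11 K

11


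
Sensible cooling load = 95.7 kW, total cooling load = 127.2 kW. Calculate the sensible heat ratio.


SHR = Q_sensible / Q_total
SHR = 95.7 / 127.2
SHR = 0.752

0.752


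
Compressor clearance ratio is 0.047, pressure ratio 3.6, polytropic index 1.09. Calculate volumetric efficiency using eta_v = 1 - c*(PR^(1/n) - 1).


PR^(1/n) = 3.6^(1/1.09) = 3.23868915
eta_v = 1 - 0.047 * (3.23868915 - 1)
eta_v = 0.8948

0.8948


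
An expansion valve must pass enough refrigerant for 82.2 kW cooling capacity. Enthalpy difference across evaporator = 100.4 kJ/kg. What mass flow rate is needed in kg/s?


m_dot = Q / dh
m_dot = 82.2 / 100.4
m_dot = 0.8187 kg/s

0.8187


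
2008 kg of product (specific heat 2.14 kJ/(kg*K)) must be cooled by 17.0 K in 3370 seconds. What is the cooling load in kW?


Q = m * cp * dT / t
Q = 2008 * 2.14 * 17.0 / 3370
Q = 21.677 kW

21.677


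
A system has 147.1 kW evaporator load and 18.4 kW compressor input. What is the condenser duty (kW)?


Q_cond = Q_evap + W
Q_cond = 147.1 + 18.4
Q_cond = 165.5 kW

165.5


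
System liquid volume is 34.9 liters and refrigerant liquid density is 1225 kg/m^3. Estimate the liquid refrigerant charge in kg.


Charge = V * rho / 1000
Charge = 34.9 * 1225 / 1000
Charge = 42.75 kg

42.75


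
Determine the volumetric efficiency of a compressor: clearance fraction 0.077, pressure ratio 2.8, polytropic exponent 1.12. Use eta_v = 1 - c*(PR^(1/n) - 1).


PR^(1/n) = 2.8^(1/1.12) = 2.50754215
eta_v = 1 - 0.077 * (2.50754215 - 1)
eta_v = 0.8839

0.8839


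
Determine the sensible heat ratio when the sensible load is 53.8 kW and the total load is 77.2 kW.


SHR = Q_sensible / Q_total
SHR = 53.8 / 77.2
SHR = 0.697

0.697


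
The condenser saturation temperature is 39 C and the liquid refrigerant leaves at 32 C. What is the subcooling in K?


Subcooling = T_cond - T_liquid
Subcooling = 39 - 32
Subcooling = 7 K

7


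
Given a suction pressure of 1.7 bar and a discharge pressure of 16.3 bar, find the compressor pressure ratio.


PR = P_high / P_low
PR = 16.3 / 1.7
PR = 9.588

9.588


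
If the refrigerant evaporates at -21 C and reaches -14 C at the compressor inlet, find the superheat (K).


Superheat = T_suction - T_evap
Superheat = -14 - (-21)
Superheat = 7 K

7


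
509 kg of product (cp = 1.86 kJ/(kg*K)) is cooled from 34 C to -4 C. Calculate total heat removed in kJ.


dT = 34 - (-4) = 38 K
Q = m * cp * dT = 509 * 1.86 * 38
Q = 35976 kJ

35976


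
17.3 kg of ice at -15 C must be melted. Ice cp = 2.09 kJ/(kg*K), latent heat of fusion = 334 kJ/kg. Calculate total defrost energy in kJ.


Sensible heat = cp * dT = 2.09 * 15 = 31.35 kJ/kg
Total per kg = 31.35 + 334 = 365.35 kJ/kg
Q = m * total = 17.3 * 365.35
Q = 6320.6 kJ

6320.6


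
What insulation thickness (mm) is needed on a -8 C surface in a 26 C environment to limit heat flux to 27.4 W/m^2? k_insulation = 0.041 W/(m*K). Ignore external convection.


dT = 26 - (-8) = 34 K
thickness = k * dT / q_max * 1000
thickness = 0.041 * 34 / 27.4 * 1000
thickness = 50.9 mm

50.9


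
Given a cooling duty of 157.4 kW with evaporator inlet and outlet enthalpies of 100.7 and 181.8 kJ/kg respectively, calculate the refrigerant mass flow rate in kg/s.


dh = 181.8 - 100.7 = 81.1 kJ/kg
m_dot = Q / dh = 157.4 / 81.1 = 1.9408 kg/s

1.9408


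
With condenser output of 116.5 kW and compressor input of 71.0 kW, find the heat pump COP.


COP_hp = Q_cond / W
COP_hp = 116.5 / 71.0
COP_hp = 1.641

1.641


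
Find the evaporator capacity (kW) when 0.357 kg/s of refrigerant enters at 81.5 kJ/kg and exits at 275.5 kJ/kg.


dh = 275.5 - 81.5 = 194.0 kJ/kg
Q_evap = m_dot * dh = 0.357 * 194.0
Q_evap = 69.26 kW

69.26


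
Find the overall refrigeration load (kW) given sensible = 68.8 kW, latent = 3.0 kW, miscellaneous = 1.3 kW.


Q_total = Q_s + Q_l + Q_misc
Q_total = 68.8 + 3.0 + 1.3
Q_total = 73.1 kW

73.1


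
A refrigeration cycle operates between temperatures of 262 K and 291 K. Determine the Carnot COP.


dT = 291 - 262 = 29 K
COP_carnot = T_cold / dT = 262 / 29
COP_carnot = 9.034

9.034


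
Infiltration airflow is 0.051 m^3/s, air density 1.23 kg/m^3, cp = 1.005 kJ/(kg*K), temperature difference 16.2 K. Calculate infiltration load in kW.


Q = V_dot * rho * cp * dT
Q = 0.051 * 1.23 * 1.005 * 16.2
Q = 1.021 kW

1.021


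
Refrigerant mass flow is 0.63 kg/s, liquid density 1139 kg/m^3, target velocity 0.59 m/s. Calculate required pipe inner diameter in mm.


A = m_dot / (rho * v) = 0.63 / (1139 * 0.59) = 0.0009374860493 m^2
d = sqrt(4*A/pi) * 1000
d = 34.5 mm

34.5


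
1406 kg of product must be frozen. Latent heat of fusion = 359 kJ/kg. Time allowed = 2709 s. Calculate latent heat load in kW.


Q_lat = m * h_fg / t
Q_lat = 1406 * 359 / 2709
Q_lat = 186.32 kW

186.32


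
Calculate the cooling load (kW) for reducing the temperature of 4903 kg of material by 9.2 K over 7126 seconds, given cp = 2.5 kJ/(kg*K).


Q = m * cp * dT / t
Q = 4903 * 2.5 * 9.2 / 7126
Q = 15.825 kW

15.825


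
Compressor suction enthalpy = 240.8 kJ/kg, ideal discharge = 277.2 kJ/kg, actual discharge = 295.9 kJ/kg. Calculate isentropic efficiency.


dh_ideal = 277.2 - 240.8 = 36.4 kJ/kg
dh_actual = 295.9 - 240.8 = 55.1 kJ/kg
eta_s = dh_ideal / dh_actual = 36.4 / 55.1
eta_s = 0.6606

0.6606


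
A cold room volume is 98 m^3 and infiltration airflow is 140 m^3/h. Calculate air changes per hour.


ACH = flow / volume
ACH = 140 / 98
ACH = 1.429

1.429


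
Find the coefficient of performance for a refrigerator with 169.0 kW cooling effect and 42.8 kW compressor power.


COP = Q_evap / W
COP = 169.0 / 42.8
COP = 3.949

3.949


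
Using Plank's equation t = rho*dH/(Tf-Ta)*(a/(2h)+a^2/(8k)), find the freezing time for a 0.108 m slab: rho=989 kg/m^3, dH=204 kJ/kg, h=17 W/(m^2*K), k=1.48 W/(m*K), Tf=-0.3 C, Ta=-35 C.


dT = -0.3 - (-35) = 34.7 K
term1 = a/(2h) = 0.108/(2*17) = 0.003176470588
term2 = a^2/(8k) = 0.108^2/(8*1.48) = 0.0009851351351
t = rho*dH*1000/dT * (term1 + term2)
t = 989*204*1000/34.7 * (0.003176470588 + 0.0009851351351)
t = 24197 s

24197


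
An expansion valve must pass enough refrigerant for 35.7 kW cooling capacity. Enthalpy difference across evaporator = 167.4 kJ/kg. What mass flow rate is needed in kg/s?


m_dot = Q / dh
m_dot = 35.7 / 167.4
m_dot = 0.2133 kg/s

0.2133


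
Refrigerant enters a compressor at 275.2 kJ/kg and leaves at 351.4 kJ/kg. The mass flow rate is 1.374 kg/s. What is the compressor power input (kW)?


dh = 351.4 - 275.2 = 76.2 kJ/kg
W = m_dot * dh = 1.374 * 76.2 = 104.7 kW

104.7


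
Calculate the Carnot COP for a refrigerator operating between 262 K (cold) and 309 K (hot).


dT = 309 - 262 = 47 K
COP_carnot = T_cold / dT = 262 / 47
COP_carnot = 5.574

5.574


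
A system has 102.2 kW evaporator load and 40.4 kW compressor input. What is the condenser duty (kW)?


Q_cond = Q_evap + W
Q_cond = 102.2 + 40.4
Q_cond = 142.6 kW

142.6


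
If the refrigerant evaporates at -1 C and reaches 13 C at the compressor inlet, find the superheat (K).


Superheat = T_suction - T_evap
Superheat = 13 - (-1)
Superheat = 14 K

14


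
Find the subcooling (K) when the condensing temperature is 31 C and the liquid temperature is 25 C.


Subcooling = T_cond - T_liquid
Subcooling = 31 - 25
Subcooling = 6 K

6


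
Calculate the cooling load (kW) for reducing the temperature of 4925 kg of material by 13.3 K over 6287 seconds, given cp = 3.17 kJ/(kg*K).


Q = m * cp * dT / t
Q = 4925 * 3.17 * 13.3 / 6287
Q = 33.027 kW

33.027


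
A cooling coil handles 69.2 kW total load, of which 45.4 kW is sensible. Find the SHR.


SHR = Q_sensible / Q_total
SHR = 45.4 / 69.2
SHR = 0.656

0.656


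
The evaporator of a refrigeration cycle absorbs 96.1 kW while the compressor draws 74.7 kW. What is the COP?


COP = Q_evap / W
COP = 96.1 / 74.7
COP = 1.286

1.286


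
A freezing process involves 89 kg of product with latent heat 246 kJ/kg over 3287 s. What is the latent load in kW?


Q_lat = m * h_fg / t
Q_lat = 89 * 246 / 3287
Q_lat = 6.66 kW

6.66


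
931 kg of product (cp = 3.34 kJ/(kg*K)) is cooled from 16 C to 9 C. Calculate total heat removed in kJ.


dT = 16 - (9) = 7 K
Q = m * cp * dT = 931 * 3.34 * 7
Q = 21767 kJ

21767


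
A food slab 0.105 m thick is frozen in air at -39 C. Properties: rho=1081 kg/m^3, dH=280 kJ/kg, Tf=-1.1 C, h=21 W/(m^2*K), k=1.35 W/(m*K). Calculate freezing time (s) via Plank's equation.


dT = -1.1 - (-39) = 37.9 K
term1 = a/(2h) = 0.105/(2*21) = 0.0025
term2 = a^2/(8k) = 0.105^2/(8*1.35) = 0.001020833333
t = rho*dH*1000/dT * (term1 + term2)
t = 1081*280*1000/37.9 * (0.0025 + 0.001020833333)
t = 28118 s

28118


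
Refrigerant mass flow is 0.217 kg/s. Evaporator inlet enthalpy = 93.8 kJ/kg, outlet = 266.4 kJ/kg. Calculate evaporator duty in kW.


dh = 266.4 - 93.8 = 172.6 kJ/kg
Q_evap = m_dot * dh = 0.217 * 172.6
Q_evap = 37.45 kW

37.45


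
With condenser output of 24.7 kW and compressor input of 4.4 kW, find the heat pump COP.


COP_hp = Q_cond / W
COP_hp = 24.7 / 4.4
COP_hp = 5.614

5.614


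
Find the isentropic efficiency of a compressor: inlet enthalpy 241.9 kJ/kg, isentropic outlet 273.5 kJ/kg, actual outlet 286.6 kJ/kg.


dh_ideal = 273.5 - 241.9 = 31.6 kJ/kg
dh_actual = 286.6 - 241.9 = 44.7 kJ/kg
eta_s = dh_ideal / dh_actual = 31.6 / 44.7
eta_s = 0.7069

0.7069


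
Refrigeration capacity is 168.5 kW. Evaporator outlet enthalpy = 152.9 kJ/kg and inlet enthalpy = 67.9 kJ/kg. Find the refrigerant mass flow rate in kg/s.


dh = 152.9 - 67.9 = 85.0 kJ/kg
m_dot = Q / dh = 168.5 / 85.0 = 1.9824 kg/s

1.9824


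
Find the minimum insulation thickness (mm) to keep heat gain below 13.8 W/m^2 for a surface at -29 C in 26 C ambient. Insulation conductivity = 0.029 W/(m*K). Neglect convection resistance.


dT = 26 - (-29) = 55 K
thickness = k * dT / q_max * 1000
thickness = 0.029 * 55 / 13.8 * 1000
thickness = 115.6 mm

115.6


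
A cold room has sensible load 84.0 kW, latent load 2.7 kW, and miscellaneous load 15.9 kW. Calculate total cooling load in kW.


Q_total = Q_s + Q_l + Q_misc
Q_total = 84.0 + 2.7 + 15.9
Q_total = 102.6 kW

102.6


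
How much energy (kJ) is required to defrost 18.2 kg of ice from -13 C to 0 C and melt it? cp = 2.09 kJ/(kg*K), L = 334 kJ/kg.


Sensible heat = cp * dT = 2.09 * 13 = 27.17 kJ/kg
Total per kg = 27.17 + 334 = 361.17 kJ/kg
Q = m * total = 18.2 * 361.17
Q = 6573.3 kJ

6573.3


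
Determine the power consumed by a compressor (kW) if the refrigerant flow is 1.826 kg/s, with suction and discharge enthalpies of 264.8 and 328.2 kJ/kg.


dh = 328.2 - 264.8 = 63.4 kJ/kg
W = m_dot * dh = 1.826 * 63.4 = 115.77 kW

115.77


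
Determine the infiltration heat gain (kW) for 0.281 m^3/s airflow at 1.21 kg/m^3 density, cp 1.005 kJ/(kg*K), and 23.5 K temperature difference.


Q = V_dot * rho * cp * dT
Q = 0.281 * 1.21 * 1.005 * 23.5
Q = 8.03 kW

8.03


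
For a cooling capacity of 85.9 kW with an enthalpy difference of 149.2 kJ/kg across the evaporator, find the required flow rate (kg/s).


m_dot = Q / dh
m_dot = 85.9 / 149.2
m_dot = 0.5757 kg/s

0.5757


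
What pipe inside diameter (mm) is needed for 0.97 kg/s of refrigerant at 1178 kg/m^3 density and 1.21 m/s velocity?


A = m_dot / (rho * v) = 0.97 / (1178 * 1.21) = 0.0006805202823 m^2
d = sqrt(4*A/pi) * 1000
d = 29.4 mm

29.4


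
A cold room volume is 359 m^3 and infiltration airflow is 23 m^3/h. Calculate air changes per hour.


ACH = flow / volume
ACH = 23 / 359
ACH = 0.064

0.064


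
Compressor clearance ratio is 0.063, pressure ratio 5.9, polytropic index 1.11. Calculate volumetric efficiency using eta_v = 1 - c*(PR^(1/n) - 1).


PR^(1/n) = 5.9^(1/1.11) = 4.94835982
eta_v = 1 - 0.063 * (4.94835982 - 1)
eta_v = 0.7513

0.7513


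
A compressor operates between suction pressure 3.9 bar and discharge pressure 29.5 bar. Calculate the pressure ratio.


PR = P_high / P_low
PR = 29.5 / 3.9
PR = 7.564

7.564


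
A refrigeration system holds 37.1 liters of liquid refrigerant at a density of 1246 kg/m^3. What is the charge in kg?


Charge = V * rho / 1000
Charge = 37.1 * 1246 / 1000
Charge = 46.23 kg

46.23


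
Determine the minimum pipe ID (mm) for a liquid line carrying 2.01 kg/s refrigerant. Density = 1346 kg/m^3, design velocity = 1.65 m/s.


A = m_dot / (rho * v) = 2.01 / (1346 * 1.65) = 0.0009050384979 m^2
d = sqrt(4*A/pi) * 1000
d = 33.9 mm

33.9


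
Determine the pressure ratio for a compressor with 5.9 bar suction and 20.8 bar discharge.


PR = P_high / P_low
PR = 20.8 / 5.9
PR = 3.525

3.525


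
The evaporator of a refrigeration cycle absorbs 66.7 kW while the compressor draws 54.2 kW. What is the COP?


COP = Q_evap / W
COP = 66.7 / 54.2
COP = 1.231

1.231


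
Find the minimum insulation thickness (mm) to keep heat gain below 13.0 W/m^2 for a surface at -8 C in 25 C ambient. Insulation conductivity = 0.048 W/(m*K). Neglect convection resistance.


dT = 25 - (-8) = 33 K
thickness = k * dT / q_max * 1000
thickness = 0.048 * 33 / 13.0 * 1000
thickness = 121.8 mm

121.8


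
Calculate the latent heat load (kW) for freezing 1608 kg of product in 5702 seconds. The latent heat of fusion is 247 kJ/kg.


Q_lat = m * h_fg / t
Q_lat = 1608 * 247 / 5702
Q_lat = 69.66 kW

69.66


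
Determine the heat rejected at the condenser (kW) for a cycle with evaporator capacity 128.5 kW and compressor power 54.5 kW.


Q_cond = Q_evap + W
Q_cond = 128.5 + 54.5
Q_cond = 183.0 kW

183.0


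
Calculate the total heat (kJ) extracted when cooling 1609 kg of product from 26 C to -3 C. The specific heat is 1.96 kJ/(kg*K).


dT = 26 - (-3) = 29 K
Q = m * cp * dT = 1609 * 1.96 * 29
Q = 91456 kJ

91456


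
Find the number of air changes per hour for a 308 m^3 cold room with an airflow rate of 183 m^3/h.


ACH = flow / volume
ACH = 183 / 308
ACH = 0.594

0.594


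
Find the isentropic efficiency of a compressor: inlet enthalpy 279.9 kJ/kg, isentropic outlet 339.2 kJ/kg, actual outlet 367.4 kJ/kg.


dh_ideal = 339.2 - 279.9 = 59.3 kJ/kg
dh_actual = 367.4 - 279.9 = 87.5 kJ/kg
eta_s = dh_ideal / dh_actual = 59.3 / 87.5
eta_s = 0.6777

0.6777


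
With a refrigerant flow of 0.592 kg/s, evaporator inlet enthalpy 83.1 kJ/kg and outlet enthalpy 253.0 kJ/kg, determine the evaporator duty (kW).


dh = 253.0 - 83.1 = 169.9 kJ/kg
Q_evap = m_dot * dh = 0.592 * 169.9
Q_evap = 100.58 kW

100.58


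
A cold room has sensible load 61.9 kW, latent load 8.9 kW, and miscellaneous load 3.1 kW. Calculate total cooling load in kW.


Q_total = Q_s + Q_l + Q_misc
Q_total = 61.9 + 8.9 + 3.1
Q_total = 73.9 kW

73.9


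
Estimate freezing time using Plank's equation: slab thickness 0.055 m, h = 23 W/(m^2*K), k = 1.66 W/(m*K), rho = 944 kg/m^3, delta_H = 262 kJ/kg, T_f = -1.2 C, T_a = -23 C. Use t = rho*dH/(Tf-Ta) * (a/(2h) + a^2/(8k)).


dT = -1.2 - (-23) = 21.8 K
term1 = a/(2h) = 0.055/(2*23) = 0.001195652174
term2 = a^2/(8k) = 0.055^2/(8*1.66) = 0.0002277861446
t = rho*dH*1000/dT * (term1 + term2)
t = 944*262*1000/21.8 * (0.001195652174 + 0.0002277861446)
t = 16149 s

16149


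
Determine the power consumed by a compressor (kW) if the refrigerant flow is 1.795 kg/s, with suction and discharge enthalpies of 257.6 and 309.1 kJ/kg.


dh = 309.1 - 257.6 = 51.5 kJ/kg
W = m_dot * dh = 1.795 * 51.5 = 92.44 kW

92.44


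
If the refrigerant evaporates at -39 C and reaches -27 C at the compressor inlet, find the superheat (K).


Superheat = T_suction - T_evap
Superheat = -27 - (-39)
Superheat = 12 K

12


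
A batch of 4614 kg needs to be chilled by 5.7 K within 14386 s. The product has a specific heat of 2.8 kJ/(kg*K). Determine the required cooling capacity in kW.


Q = m * cp * dT / t
Q = 4614 * 2.8 * 5.7 / 14386
Q = 5.119 kW

5.119


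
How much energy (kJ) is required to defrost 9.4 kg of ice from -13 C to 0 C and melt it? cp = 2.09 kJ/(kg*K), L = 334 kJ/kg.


Sensible heat = cp * dT = 2.09 * 13 = 27.17 kJ/kg
Total per kg = 27.17 + 334 = 361.17 kJ/kg
Q = m * total = 9.4 * 361.17
Q = 3395.0 kJ

3395.0


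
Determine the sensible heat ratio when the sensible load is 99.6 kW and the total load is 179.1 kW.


SHR = Q_sensible / Q_total
SHR = 99.6 / 179.1
SHR = 0.556

0.556


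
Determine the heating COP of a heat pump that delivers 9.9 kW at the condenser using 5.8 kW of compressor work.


COP_hp = Q_cond / W
COP_hp = 9.9 / 5.8
COP_hp = 1.707

1.707


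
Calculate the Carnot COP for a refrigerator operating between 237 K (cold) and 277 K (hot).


dT = 277 - 237 = 40 K
COP_carnot = T_cold / dT = 237 / 40
COP_carnot = 5.925

5.925


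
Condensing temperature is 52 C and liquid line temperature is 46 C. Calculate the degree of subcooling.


Subcooling = T_cond - T_liquid
Subcooling = 52 - 46
Subcooling = 6 K

6


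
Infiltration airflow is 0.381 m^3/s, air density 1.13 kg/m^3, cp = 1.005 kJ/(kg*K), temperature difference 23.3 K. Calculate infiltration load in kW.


Q = V_dot * rho * cp * dT
Q = 0.381 * 1.13 * 1.005 * 23.3
Q = 10.082 kW

10.082


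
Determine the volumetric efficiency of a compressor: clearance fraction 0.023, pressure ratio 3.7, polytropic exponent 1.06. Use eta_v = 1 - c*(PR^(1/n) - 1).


PR^(1/n) = 3.7^(1/1.06) = 3.43589088
eta_v = 1 - 0.023 * (3.43589088 - 1)
eta_v = 0.944

0.944


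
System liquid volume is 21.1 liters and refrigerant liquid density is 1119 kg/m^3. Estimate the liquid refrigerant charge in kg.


Charge = V * rho / 1000
Charge = 21.1 * 1119 / 1000
Charge = 23.61 kg

23.61


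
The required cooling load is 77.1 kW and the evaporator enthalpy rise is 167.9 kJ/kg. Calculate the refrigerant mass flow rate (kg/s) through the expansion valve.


m_dot = Q / dh
m_dot = 77.1 / 167.9
m_dot = 0.4592 kg/s

0.4592


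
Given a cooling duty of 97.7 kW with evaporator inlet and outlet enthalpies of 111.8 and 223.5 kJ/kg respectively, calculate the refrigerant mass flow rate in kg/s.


dh = 223.5 - 111.8 = 111.7 kJ/kg
m_dot = Q / dh = 97.7 / 111.7 = 0.8747 kg/s

0.8747


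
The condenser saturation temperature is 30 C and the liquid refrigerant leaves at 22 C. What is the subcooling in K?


Subcooling = T_cond - T_liquid
Subcooling = 30 - 22
Subcooling = 8 K

8


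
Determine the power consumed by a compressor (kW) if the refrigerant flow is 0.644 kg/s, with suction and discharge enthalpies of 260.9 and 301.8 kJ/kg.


dh = 301.8 - 260.9 = 40.9 kJ/kg
W = m_dot * dh = 0.644 * 40.9 = 26.34 kW

26.34


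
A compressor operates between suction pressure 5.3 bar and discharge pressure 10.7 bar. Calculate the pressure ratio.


PR = P_high / P_low
PR = 10.7 / 5.3
PR = 2.019

2.019


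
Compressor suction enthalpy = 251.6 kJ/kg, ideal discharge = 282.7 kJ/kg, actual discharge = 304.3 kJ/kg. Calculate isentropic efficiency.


dh_ideal = 282.7 - 251.6 = 31.1 kJ/kg
dh_actual = 304.3 - 251.6 = 52.7 kJ/kg
eta_s = dh_ideal / dh_actual = 31.1 / 52.7
eta_s = 0.5901

0.5901


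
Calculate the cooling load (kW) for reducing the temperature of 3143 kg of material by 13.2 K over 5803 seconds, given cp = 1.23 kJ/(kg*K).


Q = m * cp * dT / t
Q = 3143 * 1.23 * 13.2 / 5803
Q = 8.794 kW

8.794


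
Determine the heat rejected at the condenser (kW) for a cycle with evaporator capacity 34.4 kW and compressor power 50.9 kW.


Q_cond = Q_evap + W
Q_cond = 34.4 + 50.9
Q_cond = 85.3 kW

85.3


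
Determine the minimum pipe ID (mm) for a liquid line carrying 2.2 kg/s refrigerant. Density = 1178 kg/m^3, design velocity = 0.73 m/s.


A = m_dot / (rho * v) = 2.2 / (1178 * 0.73) = 0.002558318022 m^2
d = sqrt(4*A/pi) * 1000
d = 57.1 mm

57.1


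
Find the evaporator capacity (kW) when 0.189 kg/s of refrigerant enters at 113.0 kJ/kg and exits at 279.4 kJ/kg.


dh = 279.4 - 113.0 = 166.4 kJ/kg
Q_evap = m_dot * dh = 0.189 * 166.4
Q_evap = 31.45 kW

31.45


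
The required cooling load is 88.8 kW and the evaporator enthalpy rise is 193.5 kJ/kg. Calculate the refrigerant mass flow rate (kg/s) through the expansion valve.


m_dot = Q / dh
m_dot = 88.8 / 193.5
m_dot = 0.4589 kg/s

0.4589


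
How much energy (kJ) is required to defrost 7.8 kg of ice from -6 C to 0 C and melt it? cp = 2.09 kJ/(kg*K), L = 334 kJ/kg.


Sensible heat = cp * dT = 2.09 * 6 = 12.54 kJ/kg
Total per kg = 12.54 + 334 = 346.54 kJ/kg
Q = m * total = 7.8 * 346.54
Q = 2703.0 kJ

2703.0


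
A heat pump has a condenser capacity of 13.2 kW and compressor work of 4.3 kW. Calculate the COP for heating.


COP_hp = Q_cond / W
COP_hp = 13.2 / 4.3
COP_hp = 3.07

3.07


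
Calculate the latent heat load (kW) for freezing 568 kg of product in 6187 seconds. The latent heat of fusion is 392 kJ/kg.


Q_lat = m * h_fg / t
Q_lat = 568 * 392 / 6187
Q_lat = 35.99 kW

35.99


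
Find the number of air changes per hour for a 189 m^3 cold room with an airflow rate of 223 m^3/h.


ACH = flow / volume
ACH = 223 / 189
ACH = 1.18

1.18


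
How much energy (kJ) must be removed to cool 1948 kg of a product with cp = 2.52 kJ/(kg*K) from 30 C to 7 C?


dT = 30 - (7) = 23 K
Q = m * cp * dT = 1948 * 2.52 * 23
Q = 112906 kJ

112906


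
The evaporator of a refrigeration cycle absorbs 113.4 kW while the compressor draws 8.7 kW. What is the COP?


COP = Q_evap / W
COP = 113.4 / 8.7
COP = 13.034

13.034


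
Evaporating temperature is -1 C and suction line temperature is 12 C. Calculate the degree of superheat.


Superheat = T_suction - T_evap
Superheat = 12 - (-1)
Superheat = 13 K

13


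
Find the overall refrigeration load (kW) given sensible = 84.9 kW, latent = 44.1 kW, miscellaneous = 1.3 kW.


Q_total = Q_s + Q_l + Q_misc
Q_total = 84.9 + 44.1 + 1.3
Q_total = 130.3 kW

130.3


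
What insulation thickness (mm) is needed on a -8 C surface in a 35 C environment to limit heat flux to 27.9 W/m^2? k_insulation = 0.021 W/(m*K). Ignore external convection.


dT = 35 - (-8) = 43 K
thickness = k * dT / q_max * 1000
thickness = 0.021 * 43 / 27.9 * 1000
thickness = 32.4 mm

32.4


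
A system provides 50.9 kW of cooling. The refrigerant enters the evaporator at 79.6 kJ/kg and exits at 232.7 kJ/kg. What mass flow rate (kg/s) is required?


dh = 232.7 - 79.6 = 153.1 kJ/kg
m_dot = Q / dh = 50.9 / 153.1 = 0.3325 kg/s

0.3325


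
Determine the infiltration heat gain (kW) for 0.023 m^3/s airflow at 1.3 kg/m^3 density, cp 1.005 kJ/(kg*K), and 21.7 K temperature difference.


Q = V_dot * rho * cp * dT
Q = 0.023 * 1.3 * 1.005 * 21.7
Q = 0.652 kW

0.652


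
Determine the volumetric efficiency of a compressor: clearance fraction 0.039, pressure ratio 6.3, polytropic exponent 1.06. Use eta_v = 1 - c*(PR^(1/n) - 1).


PR^(1/n) = 6.3^(1/1.06) = 5.67668581
eta_v = 1 - 0.039 * (5.67668581 - 1)
eta_v = 0.8176

0.8176


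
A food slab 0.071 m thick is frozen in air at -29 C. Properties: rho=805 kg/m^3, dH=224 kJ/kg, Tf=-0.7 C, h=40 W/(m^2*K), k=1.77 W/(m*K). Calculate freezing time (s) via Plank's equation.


dT = -0.7 - (-29) = 28.3 K
term1 = a/(2h) = 0.071/(2*40) = 0.0008875
term2 = a^2/(8k) = 0.071^2/(8*1.77) = 0.0003560028249
t = rho*dH*1000/dT * (term1 + term2)
t = 805*224*1000/28.3 * (0.0008875 + 0.0003560028249)
t = 7923 s

7923


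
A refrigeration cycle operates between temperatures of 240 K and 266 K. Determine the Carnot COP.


dT = 266 - 240 = 26 K
COP_carnot = T_cold / dT = 240 / 26
COP_carnot = 9.231

9.231


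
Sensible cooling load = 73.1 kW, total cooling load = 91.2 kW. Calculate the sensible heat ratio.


SHR = Q_sensible / Q_total
SHR = 73.1 / 91.2
SHR = 0.802

0.802


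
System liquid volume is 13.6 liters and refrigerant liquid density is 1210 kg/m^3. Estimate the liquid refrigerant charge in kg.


Charge = V * rho / 1000
Charge = 13.6 * 1210 / 1000
Charge = 16.46 kg

16.46


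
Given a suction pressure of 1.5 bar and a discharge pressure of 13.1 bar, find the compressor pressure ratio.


PR = P_high / P_low
PR = 13.1 / 1.5
PR = 8.733

8.733


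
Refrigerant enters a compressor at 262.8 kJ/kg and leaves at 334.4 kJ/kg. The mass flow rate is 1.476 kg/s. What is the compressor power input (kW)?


dh = 334.4 - 262.8 = 71.6 kJ/kg
W = m_dot * dh = 1.476 * 71.6 = 105.68 kW

105.68


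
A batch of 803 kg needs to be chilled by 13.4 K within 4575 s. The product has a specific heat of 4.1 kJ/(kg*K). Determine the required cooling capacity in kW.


Q = m * cp * dT / t
Q = 803 * 4.1 * 13.4 / 4575
Q = 9.643 kW

9.643


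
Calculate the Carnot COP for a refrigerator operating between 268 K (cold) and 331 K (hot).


dT = 331 - 268 = 63 K
COP_carnot = T_cold / dT = 268 / 63
COP_carnot = 4.254

4.254


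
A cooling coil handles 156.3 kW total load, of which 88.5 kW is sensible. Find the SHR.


SHR = Q_sensible / Q_total
SHR = 88.5 / 156.3
SHR = 0.566

0.566


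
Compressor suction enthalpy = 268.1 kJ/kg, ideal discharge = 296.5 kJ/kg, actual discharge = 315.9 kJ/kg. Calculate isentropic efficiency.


dh_ideal = 296.5 - 268.1 = 28.4 kJ/kg
dh_actual = 315.9 - 268.1 = 47.8 kJ/kg
eta_s = dh_ideal / dh_actual = 28.4 / 47.8
eta_s = 0.5941

0.5941


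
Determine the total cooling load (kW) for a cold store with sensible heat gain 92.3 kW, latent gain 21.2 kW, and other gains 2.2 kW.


Q_total = Q_s + Q_l + Q_misc
Q_total = 92.3 + 21.2 + 2.2
Q_total = 115.7 kW

115.7


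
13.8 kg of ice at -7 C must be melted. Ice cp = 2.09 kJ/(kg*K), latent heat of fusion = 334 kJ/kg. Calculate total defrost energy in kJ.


Sensible heat = cp * dT = 2.09 * 7 = 14.63 kJ/kg
Total per kg = 14.63 + 334 = 348.63 kJ/kg
Q = m * total = 13.8 * 348.63
Q = 4811.1 kJ

4811.1


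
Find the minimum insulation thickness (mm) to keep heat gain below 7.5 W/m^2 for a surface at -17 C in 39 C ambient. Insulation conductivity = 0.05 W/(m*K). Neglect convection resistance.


dT = 39 - (-17) = 56 K
thickness = k * dT / q_max * 1000
thickness = 0.05 * 56 / 7.5 * 1000
thickness = 373.3 mm

373.3


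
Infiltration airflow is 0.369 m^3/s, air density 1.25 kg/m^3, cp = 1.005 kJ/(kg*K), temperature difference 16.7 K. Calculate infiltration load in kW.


Q = V_dot * rho * cp * dT
Q = 0.369 * 1.25 * 1.005 * 16.7
Q = 7.741 kW

7.741


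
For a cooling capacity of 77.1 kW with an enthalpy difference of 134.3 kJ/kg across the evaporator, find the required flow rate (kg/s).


m_dot = Q / dh
m_dot = 77.1 / 134.3
m_dot = 0.5741 kg/s

0.5741


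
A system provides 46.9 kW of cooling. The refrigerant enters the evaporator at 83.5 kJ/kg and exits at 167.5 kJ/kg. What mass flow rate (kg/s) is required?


dh = 167.5 - 83.5 = 84.0 kJ/kg
m_dot = Q / dh = 46.9 / 84.0 = 0.5583 kg/s

0.5583


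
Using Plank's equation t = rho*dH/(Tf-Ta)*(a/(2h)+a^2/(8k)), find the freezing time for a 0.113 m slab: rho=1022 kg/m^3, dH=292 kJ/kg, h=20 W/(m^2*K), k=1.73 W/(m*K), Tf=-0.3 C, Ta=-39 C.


dT = -0.3 - (-39) = 38.7 K
term1 = a/(2h) = 0.113/(2*20) = 0.002825
term2 = a^2/(8k) = 0.113^2/(8*1.73) = 0.0009226156069
t = rho*dH*1000/dT * (term1 + term2)
t = 1022*292*1000/38.7 * (0.002825 + 0.0009226156069)
t = 28899 s

28899


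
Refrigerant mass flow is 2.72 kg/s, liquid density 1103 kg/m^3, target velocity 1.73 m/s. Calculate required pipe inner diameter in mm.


A = m_dot / (rho * v) = 2.72 / (1103 * 1.73) = 0.001425434574 m^2
d = sqrt(4*A/pi) * 1000
d = 42.6 mm

42.6
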